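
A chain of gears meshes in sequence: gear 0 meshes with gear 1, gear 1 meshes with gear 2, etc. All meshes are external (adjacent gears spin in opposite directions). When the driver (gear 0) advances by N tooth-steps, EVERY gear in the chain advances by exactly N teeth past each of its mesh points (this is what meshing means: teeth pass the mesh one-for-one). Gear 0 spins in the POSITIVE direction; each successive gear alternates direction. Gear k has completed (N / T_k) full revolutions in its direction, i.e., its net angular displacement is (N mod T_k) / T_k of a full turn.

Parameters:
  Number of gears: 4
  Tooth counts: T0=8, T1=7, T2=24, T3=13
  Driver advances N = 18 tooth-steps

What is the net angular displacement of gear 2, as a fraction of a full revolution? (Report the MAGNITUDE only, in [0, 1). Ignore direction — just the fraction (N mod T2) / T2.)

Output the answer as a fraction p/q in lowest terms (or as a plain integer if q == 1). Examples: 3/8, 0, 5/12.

Answer: 3/4

Derivation:
Chain of 4 gears, tooth counts: [8, 7, 24, 13]
  gear 0: T0=8, direction=positive, advance = 18 mod 8 = 2 teeth = 2/8 turn
  gear 1: T1=7, direction=negative, advance = 18 mod 7 = 4 teeth = 4/7 turn
  gear 2: T2=24, direction=positive, advance = 18 mod 24 = 18 teeth = 18/24 turn
  gear 3: T3=13, direction=negative, advance = 18 mod 13 = 5 teeth = 5/13 turn
Gear 2: 18 mod 24 = 18
Fraction = 18 / 24 = 3/4 (gcd(18,24)=6) = 3/4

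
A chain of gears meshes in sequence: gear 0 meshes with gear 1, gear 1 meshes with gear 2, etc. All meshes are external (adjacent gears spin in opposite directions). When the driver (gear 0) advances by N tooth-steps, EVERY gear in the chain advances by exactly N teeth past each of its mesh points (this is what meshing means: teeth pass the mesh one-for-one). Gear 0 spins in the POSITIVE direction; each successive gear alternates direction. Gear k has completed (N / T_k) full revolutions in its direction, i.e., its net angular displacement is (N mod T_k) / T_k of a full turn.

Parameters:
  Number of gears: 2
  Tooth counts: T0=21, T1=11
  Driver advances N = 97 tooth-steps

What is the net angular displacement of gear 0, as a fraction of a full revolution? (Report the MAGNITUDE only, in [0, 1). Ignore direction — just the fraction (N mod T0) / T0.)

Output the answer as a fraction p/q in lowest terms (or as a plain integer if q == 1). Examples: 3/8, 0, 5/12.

Answer: 13/21

Derivation:
Chain of 2 gears, tooth counts: [21, 11]
  gear 0: T0=21, direction=positive, advance = 97 mod 21 = 13 teeth = 13/21 turn
  gear 1: T1=11, direction=negative, advance = 97 mod 11 = 9 teeth = 9/11 turn
Gear 0: 97 mod 21 = 13
Fraction = 13 / 21 = 13/21 (gcd(13,21)=1) = 13/21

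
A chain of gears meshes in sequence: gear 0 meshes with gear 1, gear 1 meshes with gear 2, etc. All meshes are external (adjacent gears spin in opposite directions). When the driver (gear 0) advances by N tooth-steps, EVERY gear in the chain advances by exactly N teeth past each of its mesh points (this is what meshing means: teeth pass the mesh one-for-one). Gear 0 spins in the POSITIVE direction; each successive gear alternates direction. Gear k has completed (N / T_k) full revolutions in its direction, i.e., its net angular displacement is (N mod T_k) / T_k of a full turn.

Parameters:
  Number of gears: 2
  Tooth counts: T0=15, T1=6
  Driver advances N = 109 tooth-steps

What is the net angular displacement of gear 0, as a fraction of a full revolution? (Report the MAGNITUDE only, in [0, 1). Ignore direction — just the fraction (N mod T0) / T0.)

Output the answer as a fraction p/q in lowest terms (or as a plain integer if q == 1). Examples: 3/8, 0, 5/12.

Answer: 4/15

Derivation:
Chain of 2 gears, tooth counts: [15, 6]
  gear 0: T0=15, direction=positive, advance = 109 mod 15 = 4 teeth = 4/15 turn
  gear 1: T1=6, direction=negative, advance = 109 mod 6 = 1 teeth = 1/6 turn
Gear 0: 109 mod 15 = 4
Fraction = 4 / 15 = 4/15 (gcd(4,15)=1) = 4/15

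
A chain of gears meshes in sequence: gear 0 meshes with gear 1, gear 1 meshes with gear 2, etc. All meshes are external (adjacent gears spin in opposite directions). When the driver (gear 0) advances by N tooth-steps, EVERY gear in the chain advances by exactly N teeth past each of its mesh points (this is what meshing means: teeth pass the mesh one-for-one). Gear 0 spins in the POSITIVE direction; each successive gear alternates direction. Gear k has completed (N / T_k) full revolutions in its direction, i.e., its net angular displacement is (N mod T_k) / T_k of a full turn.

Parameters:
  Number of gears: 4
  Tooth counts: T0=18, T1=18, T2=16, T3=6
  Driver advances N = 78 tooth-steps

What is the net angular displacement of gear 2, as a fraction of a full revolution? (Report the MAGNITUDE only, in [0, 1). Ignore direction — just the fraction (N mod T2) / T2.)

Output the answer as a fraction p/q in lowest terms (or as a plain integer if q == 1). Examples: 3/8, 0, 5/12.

Answer: 7/8

Derivation:
Chain of 4 gears, tooth counts: [18, 18, 16, 6]
  gear 0: T0=18, direction=positive, advance = 78 mod 18 = 6 teeth = 6/18 turn
  gear 1: T1=18, direction=negative, advance = 78 mod 18 = 6 teeth = 6/18 turn
  gear 2: T2=16, direction=positive, advance = 78 mod 16 = 14 teeth = 14/16 turn
  gear 3: T3=6, direction=negative, advance = 78 mod 6 = 0 teeth = 0/6 turn
Gear 2: 78 mod 16 = 14
Fraction = 14 / 16 = 7/8 (gcd(14,16)=2) = 7/8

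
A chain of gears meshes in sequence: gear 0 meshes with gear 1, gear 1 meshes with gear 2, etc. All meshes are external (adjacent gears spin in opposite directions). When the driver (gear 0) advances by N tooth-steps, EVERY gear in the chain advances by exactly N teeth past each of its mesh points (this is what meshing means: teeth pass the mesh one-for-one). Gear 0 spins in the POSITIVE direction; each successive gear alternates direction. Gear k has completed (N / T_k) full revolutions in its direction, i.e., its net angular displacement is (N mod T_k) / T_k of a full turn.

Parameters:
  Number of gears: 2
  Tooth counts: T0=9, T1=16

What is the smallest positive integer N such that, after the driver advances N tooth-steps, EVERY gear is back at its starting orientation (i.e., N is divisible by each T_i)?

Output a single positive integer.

Gear k returns to start when N is a multiple of T_k.
All gears at start simultaneously when N is a common multiple of [9, 16]; the smallest such N is lcm(9, 16).
Start: lcm = T0 = 9
Fold in T1=16: gcd(9, 16) = 1; lcm(9, 16) = 9 * 16 / 1 = 144 / 1 = 144
Full cycle length = 144

Answer: 144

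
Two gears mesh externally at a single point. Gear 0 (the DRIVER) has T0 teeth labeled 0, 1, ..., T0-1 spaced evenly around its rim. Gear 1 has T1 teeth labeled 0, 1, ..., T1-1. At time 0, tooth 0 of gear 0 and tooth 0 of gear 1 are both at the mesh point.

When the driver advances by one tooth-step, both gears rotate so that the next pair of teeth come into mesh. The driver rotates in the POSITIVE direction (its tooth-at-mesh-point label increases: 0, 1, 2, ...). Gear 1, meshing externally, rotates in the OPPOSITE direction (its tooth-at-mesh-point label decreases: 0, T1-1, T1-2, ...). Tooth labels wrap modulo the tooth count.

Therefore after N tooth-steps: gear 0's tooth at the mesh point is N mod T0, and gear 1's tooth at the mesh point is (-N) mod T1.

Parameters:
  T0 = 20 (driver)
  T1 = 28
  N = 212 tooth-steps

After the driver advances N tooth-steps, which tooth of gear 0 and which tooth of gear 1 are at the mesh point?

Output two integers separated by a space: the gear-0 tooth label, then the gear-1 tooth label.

Answer: 12 12

Derivation:
Gear 0 (driver, T0=20): tooth at mesh = N mod T0
  212 = 10 * 20 + 12, so 212 mod 20 = 12
  gear 0 tooth = 12
Gear 1 (driven, T1=28): tooth at mesh = (-N) mod T1
  212 = 7 * 28 + 16, so 212 mod 28 = 16
  (-212) mod 28 = (-16) mod 28 = 28 - 16 = 12
Mesh after 212 steps: gear-0 tooth 12 meets gear-1 tooth 12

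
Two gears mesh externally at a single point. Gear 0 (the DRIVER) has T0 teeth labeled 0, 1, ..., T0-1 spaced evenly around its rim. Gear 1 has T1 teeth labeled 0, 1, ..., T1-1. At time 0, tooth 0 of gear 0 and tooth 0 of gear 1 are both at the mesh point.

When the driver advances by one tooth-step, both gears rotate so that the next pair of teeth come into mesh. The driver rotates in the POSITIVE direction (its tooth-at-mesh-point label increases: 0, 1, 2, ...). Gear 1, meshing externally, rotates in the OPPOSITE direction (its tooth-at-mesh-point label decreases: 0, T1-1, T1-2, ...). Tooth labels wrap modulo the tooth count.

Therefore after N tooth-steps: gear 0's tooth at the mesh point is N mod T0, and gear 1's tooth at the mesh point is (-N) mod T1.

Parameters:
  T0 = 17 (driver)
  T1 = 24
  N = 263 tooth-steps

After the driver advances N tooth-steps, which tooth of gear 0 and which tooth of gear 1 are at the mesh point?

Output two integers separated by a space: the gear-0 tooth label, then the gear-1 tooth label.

Answer: 8 1

Derivation:
Gear 0 (driver, T0=17): tooth at mesh = N mod T0
  263 = 15 * 17 + 8, so 263 mod 17 = 8
  gear 0 tooth = 8
Gear 1 (driven, T1=24): tooth at mesh = (-N) mod T1
  263 = 10 * 24 + 23, so 263 mod 24 = 23
  (-263) mod 24 = (-23) mod 24 = 24 - 23 = 1
Mesh after 263 steps: gear-0 tooth 8 meets gear-1 tooth 1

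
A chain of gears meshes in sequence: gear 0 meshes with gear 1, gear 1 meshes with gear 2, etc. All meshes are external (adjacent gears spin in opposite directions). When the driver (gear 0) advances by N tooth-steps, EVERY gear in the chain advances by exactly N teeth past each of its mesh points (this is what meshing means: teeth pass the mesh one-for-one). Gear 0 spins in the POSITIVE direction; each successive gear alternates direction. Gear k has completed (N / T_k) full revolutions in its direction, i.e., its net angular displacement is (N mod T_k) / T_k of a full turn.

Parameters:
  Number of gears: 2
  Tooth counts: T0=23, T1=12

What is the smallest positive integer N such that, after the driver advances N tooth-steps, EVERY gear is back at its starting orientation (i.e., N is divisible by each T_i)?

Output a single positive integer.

Gear k returns to start when N is a multiple of T_k.
All gears at start simultaneously when N is a common multiple of [23, 12]; the smallest such N is lcm(23, 12).
Start: lcm = T0 = 23
Fold in T1=12: gcd(23, 12) = 1; lcm(23, 12) = 23 * 12 / 1 = 276 / 1 = 276
Full cycle length = 276

Answer: 276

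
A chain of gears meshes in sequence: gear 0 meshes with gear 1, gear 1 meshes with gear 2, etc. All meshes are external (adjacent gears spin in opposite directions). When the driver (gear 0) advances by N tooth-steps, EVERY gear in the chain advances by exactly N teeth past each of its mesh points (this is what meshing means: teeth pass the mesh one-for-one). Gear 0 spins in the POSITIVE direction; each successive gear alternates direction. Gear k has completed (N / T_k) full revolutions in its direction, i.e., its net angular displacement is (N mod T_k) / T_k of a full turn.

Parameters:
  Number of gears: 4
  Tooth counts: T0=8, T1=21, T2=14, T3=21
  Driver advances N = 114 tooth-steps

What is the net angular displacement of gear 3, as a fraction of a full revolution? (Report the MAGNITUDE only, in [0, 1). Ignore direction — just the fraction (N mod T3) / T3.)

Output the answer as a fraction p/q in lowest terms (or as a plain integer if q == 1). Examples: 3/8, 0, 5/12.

Answer: 3/7

Derivation:
Chain of 4 gears, tooth counts: [8, 21, 14, 21]
  gear 0: T0=8, direction=positive, advance = 114 mod 8 = 2 teeth = 2/8 turn
  gear 1: T1=21, direction=negative, advance = 114 mod 21 = 9 teeth = 9/21 turn
  gear 2: T2=14, direction=positive, advance = 114 mod 14 = 2 teeth = 2/14 turn
  gear 3: T3=21, direction=negative, advance = 114 mod 21 = 9 teeth = 9/21 turn
Gear 3: 114 mod 21 = 9
Fraction = 9 / 21 = 3/7 (gcd(9,21)=3) = 3/7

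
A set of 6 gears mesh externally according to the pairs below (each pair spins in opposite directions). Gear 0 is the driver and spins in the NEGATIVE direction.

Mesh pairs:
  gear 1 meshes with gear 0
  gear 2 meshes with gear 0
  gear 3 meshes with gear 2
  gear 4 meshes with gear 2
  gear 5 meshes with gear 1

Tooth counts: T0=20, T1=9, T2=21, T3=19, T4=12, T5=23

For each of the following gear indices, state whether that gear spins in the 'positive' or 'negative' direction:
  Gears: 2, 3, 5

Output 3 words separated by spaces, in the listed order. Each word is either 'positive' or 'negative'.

Answer: positive negative negative

Derivation:
Gear 0 (driver): negative (depth 0)
  gear 1: meshes with gear 0 -> depth 1 -> positive (opposite of gear 0)
  gear 2: meshes with gear 0 -> depth 1 -> positive (opposite of gear 0)
  gear 3: meshes with gear 2 -> depth 2 -> negative (opposite of gear 2)
  gear 4: meshes with gear 2 -> depth 2 -> negative (opposite of gear 2)
  gear 5: meshes with gear 1 -> depth 2 -> negative (opposite of gear 1)
Queried indices 2, 3, 5 -> positive, negative, negative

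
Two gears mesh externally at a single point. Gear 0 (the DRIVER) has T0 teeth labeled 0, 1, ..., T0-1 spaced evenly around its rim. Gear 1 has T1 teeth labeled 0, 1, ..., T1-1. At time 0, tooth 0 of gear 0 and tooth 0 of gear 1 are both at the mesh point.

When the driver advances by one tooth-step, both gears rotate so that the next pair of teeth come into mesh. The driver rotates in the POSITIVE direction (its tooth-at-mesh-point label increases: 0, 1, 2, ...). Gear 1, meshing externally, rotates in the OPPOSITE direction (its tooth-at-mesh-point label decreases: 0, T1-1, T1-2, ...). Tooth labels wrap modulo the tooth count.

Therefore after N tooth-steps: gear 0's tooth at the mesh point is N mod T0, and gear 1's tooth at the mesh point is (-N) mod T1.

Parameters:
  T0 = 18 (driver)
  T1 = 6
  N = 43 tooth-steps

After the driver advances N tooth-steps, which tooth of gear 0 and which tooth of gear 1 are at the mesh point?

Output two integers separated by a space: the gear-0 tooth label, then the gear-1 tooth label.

Answer: 7 5

Derivation:
Gear 0 (driver, T0=18): tooth at mesh = N mod T0
  43 = 2 * 18 + 7, so 43 mod 18 = 7
  gear 0 tooth = 7
Gear 1 (driven, T1=6): tooth at mesh = (-N) mod T1
  43 = 7 * 6 + 1, so 43 mod 6 = 1
  (-43) mod 6 = (-1) mod 6 = 6 - 1 = 5
Mesh after 43 steps: gear-0 tooth 7 meets gear-1 tooth 5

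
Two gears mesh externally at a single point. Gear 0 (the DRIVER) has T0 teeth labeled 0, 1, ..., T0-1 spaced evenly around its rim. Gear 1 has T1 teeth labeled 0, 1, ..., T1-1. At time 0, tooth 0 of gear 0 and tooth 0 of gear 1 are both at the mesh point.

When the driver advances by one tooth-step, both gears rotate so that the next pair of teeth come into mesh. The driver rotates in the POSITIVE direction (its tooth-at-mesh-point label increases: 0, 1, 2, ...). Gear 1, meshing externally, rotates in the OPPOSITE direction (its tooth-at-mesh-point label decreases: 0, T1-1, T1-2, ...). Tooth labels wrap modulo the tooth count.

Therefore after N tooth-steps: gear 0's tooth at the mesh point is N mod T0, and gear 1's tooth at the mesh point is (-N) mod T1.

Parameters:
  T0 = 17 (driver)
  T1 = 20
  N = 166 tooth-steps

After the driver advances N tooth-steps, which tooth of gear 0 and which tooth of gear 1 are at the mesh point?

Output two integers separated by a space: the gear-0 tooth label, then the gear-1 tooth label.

Gear 0 (driver, T0=17): tooth at mesh = N mod T0
  166 = 9 * 17 + 13, so 166 mod 17 = 13
  gear 0 tooth = 13
Gear 1 (driven, T1=20): tooth at mesh = (-N) mod T1
  166 = 8 * 20 + 6, so 166 mod 20 = 6
  (-166) mod 20 = (-6) mod 20 = 20 - 6 = 14
Mesh after 166 steps: gear-0 tooth 13 meets gear-1 tooth 14

Answer: 13 14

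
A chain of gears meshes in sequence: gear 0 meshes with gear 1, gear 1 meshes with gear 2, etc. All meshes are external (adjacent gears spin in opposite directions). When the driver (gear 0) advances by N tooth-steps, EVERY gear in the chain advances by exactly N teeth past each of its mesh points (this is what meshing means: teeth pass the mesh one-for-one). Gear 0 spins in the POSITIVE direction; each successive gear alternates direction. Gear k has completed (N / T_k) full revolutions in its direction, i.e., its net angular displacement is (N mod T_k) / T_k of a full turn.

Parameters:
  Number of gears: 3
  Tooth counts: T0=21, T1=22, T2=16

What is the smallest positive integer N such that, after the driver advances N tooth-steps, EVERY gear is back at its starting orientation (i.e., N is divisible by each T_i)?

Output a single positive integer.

Answer: 3696

Derivation:
Gear k returns to start when N is a multiple of T_k.
All gears at start simultaneously when N is a common multiple of [21, 22, 16]; the smallest such N is lcm(21, 22, 16).
Start: lcm = T0 = 21
Fold in T1=22: gcd(21, 22) = 1; lcm(21, 22) = 21 * 22 / 1 = 462 / 1 = 462
Fold in T2=16: gcd(462, 16) = 2; lcm(462, 16) = 462 * 16 / 2 = 7392 / 2 = 3696
Full cycle length = 3696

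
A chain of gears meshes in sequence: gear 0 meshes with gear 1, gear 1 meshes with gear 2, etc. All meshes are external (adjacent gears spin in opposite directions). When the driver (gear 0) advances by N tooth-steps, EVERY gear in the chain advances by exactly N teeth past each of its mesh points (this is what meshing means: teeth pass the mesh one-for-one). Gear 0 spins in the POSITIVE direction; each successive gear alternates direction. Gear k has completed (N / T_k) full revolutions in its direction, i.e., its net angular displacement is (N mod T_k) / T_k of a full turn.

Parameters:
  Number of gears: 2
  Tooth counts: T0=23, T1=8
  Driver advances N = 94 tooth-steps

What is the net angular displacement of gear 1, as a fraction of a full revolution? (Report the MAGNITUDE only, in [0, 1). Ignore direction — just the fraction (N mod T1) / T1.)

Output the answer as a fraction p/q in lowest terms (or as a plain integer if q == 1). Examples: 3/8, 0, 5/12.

Answer: 3/4

Derivation:
Chain of 2 gears, tooth counts: [23, 8]
  gear 0: T0=23, direction=positive, advance = 94 mod 23 = 2 teeth = 2/23 turn
  gear 1: T1=8, direction=negative, advance = 94 mod 8 = 6 teeth = 6/8 turn
Gear 1: 94 mod 8 = 6
Fraction = 6 / 8 = 3/4 (gcd(6,8)=2) = 3/4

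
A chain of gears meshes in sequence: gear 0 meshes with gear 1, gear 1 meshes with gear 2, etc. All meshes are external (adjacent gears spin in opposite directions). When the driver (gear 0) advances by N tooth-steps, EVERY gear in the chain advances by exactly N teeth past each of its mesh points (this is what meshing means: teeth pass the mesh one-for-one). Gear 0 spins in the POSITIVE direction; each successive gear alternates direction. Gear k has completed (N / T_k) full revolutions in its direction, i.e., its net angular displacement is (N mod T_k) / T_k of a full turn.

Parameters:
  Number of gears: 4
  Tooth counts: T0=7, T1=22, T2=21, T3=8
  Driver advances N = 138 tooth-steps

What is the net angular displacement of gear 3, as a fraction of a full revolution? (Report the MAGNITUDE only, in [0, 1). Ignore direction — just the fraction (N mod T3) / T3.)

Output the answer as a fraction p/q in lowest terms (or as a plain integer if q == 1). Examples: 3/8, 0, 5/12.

Answer: 1/4

Derivation:
Chain of 4 gears, tooth counts: [7, 22, 21, 8]
  gear 0: T0=7, direction=positive, advance = 138 mod 7 = 5 teeth = 5/7 turn
  gear 1: T1=22, direction=negative, advance = 138 mod 22 = 6 teeth = 6/22 turn
  gear 2: T2=21, direction=positive, advance = 138 mod 21 = 12 teeth = 12/21 turn
  gear 3: T3=8, direction=negative, advance = 138 mod 8 = 2 teeth = 2/8 turn
Gear 3: 138 mod 8 = 2
Fraction = 2 / 8 = 1/4 (gcd(2,8)=2) = 1/4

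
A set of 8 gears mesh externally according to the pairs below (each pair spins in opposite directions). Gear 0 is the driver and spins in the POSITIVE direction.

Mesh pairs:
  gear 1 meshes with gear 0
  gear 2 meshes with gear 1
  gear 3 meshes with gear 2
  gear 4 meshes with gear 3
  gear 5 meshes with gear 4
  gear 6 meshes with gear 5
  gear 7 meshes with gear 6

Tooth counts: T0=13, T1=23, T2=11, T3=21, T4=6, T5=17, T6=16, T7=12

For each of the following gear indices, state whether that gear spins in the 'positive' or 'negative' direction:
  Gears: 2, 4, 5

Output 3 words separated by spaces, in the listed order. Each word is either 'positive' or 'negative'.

Answer: positive positive negative

Derivation:
Gear 0 (driver): positive (depth 0)
  gear 1: meshes with gear 0 -> depth 1 -> negative (opposite of gear 0)
  gear 2: meshes with gear 1 -> depth 2 -> positive (opposite of gear 1)
  gear 3: meshes with gear 2 -> depth 3 -> negative (opposite of gear 2)
  gear 4: meshes with gear 3 -> depth 4 -> positive (opposite of gear 3)
  gear 5: meshes with gear 4 -> depth 5 -> negative (opposite of gear 4)
  gear 6: meshes with gear 5 -> depth 6 -> positive (opposite of gear 5)
  gear 7: meshes with gear 6 -> depth 7 -> negative (opposite of gear 6)
Queried indices 2, 4, 5 -> positive, positive, negative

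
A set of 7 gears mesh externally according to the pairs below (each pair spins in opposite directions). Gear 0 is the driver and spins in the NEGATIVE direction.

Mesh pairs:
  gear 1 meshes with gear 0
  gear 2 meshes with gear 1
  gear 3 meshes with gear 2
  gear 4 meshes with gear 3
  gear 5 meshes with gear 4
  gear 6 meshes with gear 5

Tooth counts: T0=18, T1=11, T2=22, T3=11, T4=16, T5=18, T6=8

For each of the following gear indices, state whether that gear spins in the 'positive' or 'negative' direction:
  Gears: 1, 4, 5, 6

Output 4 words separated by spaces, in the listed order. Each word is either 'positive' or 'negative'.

Answer: positive negative positive negative

Derivation:
Gear 0 (driver): negative (depth 0)
  gear 1: meshes with gear 0 -> depth 1 -> positive (opposite of gear 0)
  gear 2: meshes with gear 1 -> depth 2 -> negative (opposite of gear 1)
  gear 3: meshes with gear 2 -> depth 3 -> positive (opposite of gear 2)
  gear 4: meshes with gear 3 -> depth 4 -> negative (opposite of gear 3)
  gear 5: meshes with gear 4 -> depth 5 -> positive (opposite of gear 4)
  gear 6: meshes with gear 5 -> depth 6 -> negative (opposite of gear 5)
Queried indices 1, 4, 5, 6 -> positive, negative, positive, negative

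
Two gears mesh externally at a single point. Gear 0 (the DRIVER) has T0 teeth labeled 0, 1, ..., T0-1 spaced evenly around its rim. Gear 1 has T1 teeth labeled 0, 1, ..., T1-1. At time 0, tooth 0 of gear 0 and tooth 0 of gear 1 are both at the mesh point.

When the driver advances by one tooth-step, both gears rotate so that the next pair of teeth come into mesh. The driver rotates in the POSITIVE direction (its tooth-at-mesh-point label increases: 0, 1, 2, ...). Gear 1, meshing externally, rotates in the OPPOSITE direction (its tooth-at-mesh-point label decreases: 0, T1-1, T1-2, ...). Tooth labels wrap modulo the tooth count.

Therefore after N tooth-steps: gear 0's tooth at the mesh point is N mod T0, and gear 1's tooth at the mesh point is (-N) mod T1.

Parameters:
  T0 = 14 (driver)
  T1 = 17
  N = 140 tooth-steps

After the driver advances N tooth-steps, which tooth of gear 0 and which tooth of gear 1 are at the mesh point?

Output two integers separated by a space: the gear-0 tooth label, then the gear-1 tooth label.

Answer: 0 13

Derivation:
Gear 0 (driver, T0=14): tooth at mesh = N mod T0
  140 = 10 * 14 + 0, so 140 mod 14 = 0
  gear 0 tooth = 0
Gear 1 (driven, T1=17): tooth at mesh = (-N) mod T1
  140 = 8 * 17 + 4, so 140 mod 17 = 4
  (-140) mod 17 = (-4) mod 17 = 17 - 4 = 13
Mesh after 140 steps: gear-0 tooth 0 meets gear-1 tooth 13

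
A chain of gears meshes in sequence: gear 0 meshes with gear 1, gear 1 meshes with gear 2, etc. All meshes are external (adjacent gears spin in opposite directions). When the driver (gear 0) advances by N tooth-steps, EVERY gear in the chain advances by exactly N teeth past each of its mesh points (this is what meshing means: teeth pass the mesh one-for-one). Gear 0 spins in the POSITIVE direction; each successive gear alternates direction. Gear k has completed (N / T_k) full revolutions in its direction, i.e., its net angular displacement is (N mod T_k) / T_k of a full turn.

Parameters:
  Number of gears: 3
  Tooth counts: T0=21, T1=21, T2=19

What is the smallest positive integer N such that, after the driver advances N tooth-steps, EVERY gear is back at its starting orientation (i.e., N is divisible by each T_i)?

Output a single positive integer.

Gear k returns to start when N is a multiple of T_k.
All gears at start simultaneously when N is a common multiple of [21, 21, 19]; the smallest such N is lcm(21, 21, 19).
Start: lcm = T0 = 21
Fold in T1=21: gcd(21, 21) = 21; lcm(21, 21) = 21 * 21 / 21 = 441 / 21 = 21
Fold in T2=19: gcd(21, 19) = 1; lcm(21, 19) = 21 * 19 / 1 = 399 / 1 = 399
Full cycle length = 399

Answer: 399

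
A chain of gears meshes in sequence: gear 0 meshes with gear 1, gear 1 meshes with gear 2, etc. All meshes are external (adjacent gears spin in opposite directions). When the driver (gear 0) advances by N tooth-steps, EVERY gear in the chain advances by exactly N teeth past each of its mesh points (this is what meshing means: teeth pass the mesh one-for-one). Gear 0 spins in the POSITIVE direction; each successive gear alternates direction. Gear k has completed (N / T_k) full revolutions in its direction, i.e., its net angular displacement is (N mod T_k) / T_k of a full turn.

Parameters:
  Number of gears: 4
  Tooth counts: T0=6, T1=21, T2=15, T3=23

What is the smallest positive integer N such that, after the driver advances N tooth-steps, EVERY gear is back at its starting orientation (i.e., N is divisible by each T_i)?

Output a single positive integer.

Answer: 4830

Derivation:
Gear k returns to start when N is a multiple of T_k.
All gears at start simultaneously when N is a common multiple of [6, 21, 15, 23]; the smallest such N is lcm(6, 21, 15, 23).
Start: lcm = T0 = 6
Fold in T1=21: gcd(6, 21) = 3; lcm(6, 21) = 6 * 21 / 3 = 126 / 3 = 42
Fold in T2=15: gcd(42, 15) = 3; lcm(42, 15) = 42 * 15 / 3 = 630 / 3 = 210
Fold in T3=23: gcd(210, 23) = 1; lcm(210, 23) = 210 * 23 / 1 = 4830 / 1 = 4830
Full cycle length = 4830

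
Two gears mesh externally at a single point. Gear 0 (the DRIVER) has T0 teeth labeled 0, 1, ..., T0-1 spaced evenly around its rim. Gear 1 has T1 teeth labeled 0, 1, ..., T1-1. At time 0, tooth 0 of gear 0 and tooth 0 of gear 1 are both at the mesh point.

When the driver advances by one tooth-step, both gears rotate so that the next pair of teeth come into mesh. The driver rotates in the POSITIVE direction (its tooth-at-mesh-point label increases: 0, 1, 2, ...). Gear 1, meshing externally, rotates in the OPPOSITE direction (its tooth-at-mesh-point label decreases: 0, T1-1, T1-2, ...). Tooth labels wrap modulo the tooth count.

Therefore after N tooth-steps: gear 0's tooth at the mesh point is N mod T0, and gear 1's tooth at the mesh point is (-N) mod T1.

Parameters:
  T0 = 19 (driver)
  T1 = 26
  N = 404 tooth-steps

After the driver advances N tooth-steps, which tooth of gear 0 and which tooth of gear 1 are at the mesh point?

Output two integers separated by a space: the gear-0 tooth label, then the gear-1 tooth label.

Gear 0 (driver, T0=19): tooth at mesh = N mod T0
  404 = 21 * 19 + 5, so 404 mod 19 = 5
  gear 0 tooth = 5
Gear 1 (driven, T1=26): tooth at mesh = (-N) mod T1
  404 = 15 * 26 + 14, so 404 mod 26 = 14
  (-404) mod 26 = (-14) mod 26 = 26 - 14 = 12
Mesh after 404 steps: gear-0 tooth 5 meets gear-1 tooth 12

Answer: 5 12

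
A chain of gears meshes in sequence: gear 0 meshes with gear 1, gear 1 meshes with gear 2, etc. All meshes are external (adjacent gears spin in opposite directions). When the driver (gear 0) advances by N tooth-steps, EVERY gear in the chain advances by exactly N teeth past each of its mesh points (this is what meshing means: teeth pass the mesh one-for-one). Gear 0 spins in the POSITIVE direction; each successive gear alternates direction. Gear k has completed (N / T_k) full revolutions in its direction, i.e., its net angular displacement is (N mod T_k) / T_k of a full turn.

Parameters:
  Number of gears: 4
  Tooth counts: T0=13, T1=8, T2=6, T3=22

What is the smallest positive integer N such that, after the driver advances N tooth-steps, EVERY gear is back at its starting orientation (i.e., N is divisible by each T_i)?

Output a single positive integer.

Answer: 3432

Derivation:
Gear k returns to start when N is a multiple of T_k.
All gears at start simultaneously when N is a common multiple of [13, 8, 6, 22]; the smallest such N is lcm(13, 8, 6, 22).
Start: lcm = T0 = 13
Fold in T1=8: gcd(13, 8) = 1; lcm(13, 8) = 13 * 8 / 1 = 104 / 1 = 104
Fold in T2=6: gcd(104, 6) = 2; lcm(104, 6) = 104 * 6 / 2 = 624 / 2 = 312
Fold in T3=22: gcd(312, 22) = 2; lcm(312, 22) = 312 * 22 / 2 = 6864 / 2 = 3432
Full cycle length = 3432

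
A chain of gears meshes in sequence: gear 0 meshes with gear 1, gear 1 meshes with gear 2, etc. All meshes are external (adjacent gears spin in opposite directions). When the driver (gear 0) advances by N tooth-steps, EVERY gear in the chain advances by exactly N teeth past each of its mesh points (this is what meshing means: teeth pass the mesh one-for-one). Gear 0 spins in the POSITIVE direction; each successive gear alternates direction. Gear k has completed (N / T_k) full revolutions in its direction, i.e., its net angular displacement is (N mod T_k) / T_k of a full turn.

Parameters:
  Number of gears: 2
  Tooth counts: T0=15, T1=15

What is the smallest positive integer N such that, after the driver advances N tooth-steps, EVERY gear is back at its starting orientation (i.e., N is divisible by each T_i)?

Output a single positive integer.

Answer: 15

Derivation:
Gear k returns to start when N is a multiple of T_k.
All gears at start simultaneously when N is a common multiple of [15, 15]; the smallest such N is lcm(15, 15).
Start: lcm = T0 = 15
Fold in T1=15: gcd(15, 15) = 15; lcm(15, 15) = 15 * 15 / 15 = 225 / 15 = 15
Full cycle length = 15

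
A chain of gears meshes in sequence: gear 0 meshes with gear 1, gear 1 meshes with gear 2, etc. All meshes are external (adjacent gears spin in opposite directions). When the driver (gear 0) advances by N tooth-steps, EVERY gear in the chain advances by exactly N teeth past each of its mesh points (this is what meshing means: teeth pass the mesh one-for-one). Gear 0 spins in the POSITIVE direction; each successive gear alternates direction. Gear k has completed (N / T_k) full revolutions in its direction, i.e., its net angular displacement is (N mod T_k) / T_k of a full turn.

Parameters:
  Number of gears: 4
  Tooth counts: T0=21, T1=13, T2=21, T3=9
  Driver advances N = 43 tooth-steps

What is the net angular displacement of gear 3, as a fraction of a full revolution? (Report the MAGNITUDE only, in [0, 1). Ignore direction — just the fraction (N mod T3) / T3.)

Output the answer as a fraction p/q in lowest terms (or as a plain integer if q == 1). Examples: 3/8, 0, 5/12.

Answer: 7/9

Derivation:
Chain of 4 gears, tooth counts: [21, 13, 21, 9]
  gear 0: T0=21, direction=positive, advance = 43 mod 21 = 1 teeth = 1/21 turn
  gear 1: T1=13, direction=negative, advance = 43 mod 13 = 4 teeth = 4/13 turn
  gear 2: T2=21, direction=positive, advance = 43 mod 21 = 1 teeth = 1/21 turn
  gear 3: T3=9, direction=negative, advance = 43 mod 9 = 7 teeth = 7/9 turn
Gear 3: 43 mod 9 = 7
Fraction = 7 / 9 = 7/9 (gcd(7,9)=1) = 7/9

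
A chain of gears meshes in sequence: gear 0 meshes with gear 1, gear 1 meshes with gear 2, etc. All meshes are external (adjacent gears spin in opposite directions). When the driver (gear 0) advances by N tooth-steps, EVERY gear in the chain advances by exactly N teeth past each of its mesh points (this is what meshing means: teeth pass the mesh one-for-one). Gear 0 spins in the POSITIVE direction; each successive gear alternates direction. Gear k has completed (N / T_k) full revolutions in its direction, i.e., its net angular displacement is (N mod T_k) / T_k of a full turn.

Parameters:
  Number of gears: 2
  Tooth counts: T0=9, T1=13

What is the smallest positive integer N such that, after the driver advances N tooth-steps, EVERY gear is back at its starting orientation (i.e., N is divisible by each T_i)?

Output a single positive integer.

Gear k returns to start when N is a multiple of T_k.
All gears at start simultaneously when N is a common multiple of [9, 13]; the smallest such N is lcm(9, 13).
Start: lcm = T0 = 9
Fold in T1=13: gcd(9, 13) = 1; lcm(9, 13) = 9 * 13 / 1 = 117 / 1 = 117
Full cycle length = 117

Answer: 117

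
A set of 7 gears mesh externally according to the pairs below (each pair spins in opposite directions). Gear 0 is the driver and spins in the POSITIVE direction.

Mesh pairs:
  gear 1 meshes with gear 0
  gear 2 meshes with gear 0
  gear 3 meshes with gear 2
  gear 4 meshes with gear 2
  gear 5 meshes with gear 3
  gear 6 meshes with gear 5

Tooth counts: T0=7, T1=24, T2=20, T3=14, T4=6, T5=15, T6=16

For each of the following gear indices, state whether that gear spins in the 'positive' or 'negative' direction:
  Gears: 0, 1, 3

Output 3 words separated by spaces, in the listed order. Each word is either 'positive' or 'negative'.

Answer: positive negative positive

Derivation:
Gear 0 (driver): positive (depth 0)
  gear 1: meshes with gear 0 -> depth 1 -> negative (opposite of gear 0)
  gear 2: meshes with gear 0 -> depth 1 -> negative (opposite of gear 0)
  gear 3: meshes with gear 2 -> depth 2 -> positive (opposite of gear 2)
  gear 4: meshes with gear 2 -> depth 2 -> positive (opposite of gear 2)
  gear 5: meshes with gear 3 -> depth 3 -> negative (opposite of gear 3)
  gear 6: meshes with gear 5 -> depth 4 -> positive (opposite of gear 5)
Queried indices 0, 1, 3 -> positive, negative, positive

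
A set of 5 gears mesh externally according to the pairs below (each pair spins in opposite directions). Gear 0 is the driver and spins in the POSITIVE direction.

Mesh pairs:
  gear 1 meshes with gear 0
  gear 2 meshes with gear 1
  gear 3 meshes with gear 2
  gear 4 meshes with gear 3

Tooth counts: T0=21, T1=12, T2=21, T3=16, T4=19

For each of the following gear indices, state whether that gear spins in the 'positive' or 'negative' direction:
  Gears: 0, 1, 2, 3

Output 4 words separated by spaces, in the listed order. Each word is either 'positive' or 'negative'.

Answer: positive negative positive negative

Derivation:
Gear 0 (driver): positive (depth 0)
  gear 1: meshes with gear 0 -> depth 1 -> negative (opposite of gear 0)
  gear 2: meshes with gear 1 -> depth 2 -> positive (opposite of gear 1)
  gear 3: meshes with gear 2 -> depth 3 -> negative (opposite of gear 2)
  gear 4: meshes with gear 3 -> depth 4 -> positive (opposite of gear 3)
Queried indices 0, 1, 2, 3 -> positive, negative, positive, negative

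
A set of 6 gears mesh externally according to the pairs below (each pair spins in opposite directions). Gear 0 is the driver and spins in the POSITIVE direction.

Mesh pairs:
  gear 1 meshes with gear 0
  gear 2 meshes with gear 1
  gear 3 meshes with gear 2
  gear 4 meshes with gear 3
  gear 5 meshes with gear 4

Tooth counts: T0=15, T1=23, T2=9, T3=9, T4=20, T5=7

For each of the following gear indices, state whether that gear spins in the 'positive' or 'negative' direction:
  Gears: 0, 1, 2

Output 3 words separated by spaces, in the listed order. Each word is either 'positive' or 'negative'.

Gear 0 (driver): positive (depth 0)
  gear 1: meshes with gear 0 -> depth 1 -> negative (opposite of gear 0)
  gear 2: meshes with gear 1 -> depth 2 -> positive (opposite of gear 1)
  gear 3: meshes with gear 2 -> depth 3 -> negative (opposite of gear 2)
  gear 4: meshes with gear 3 -> depth 4 -> positive (opposite of gear 3)
  gear 5: meshes with gear 4 -> depth 5 -> negative (opposite of gear 4)
Queried indices 0, 1, 2 -> positive, negative, positive

Answer: positive negative positive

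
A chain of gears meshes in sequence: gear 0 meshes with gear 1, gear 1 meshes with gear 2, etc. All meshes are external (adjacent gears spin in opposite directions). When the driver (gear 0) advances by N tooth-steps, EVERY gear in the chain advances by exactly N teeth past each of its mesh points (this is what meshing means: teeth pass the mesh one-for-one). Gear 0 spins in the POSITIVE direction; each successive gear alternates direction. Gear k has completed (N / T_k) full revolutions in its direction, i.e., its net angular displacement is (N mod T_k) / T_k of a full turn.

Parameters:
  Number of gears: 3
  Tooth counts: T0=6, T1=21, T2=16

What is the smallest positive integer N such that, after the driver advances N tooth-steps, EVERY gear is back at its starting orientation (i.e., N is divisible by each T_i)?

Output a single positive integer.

Gear k returns to start when N is a multiple of T_k.
All gears at start simultaneously when N is a common multiple of [6, 21, 16]; the smallest such N is lcm(6, 21, 16).
Start: lcm = T0 = 6
Fold in T1=21: gcd(6, 21) = 3; lcm(6, 21) = 6 * 21 / 3 = 126 / 3 = 42
Fold in T2=16: gcd(42, 16) = 2; lcm(42, 16) = 42 * 16 / 2 = 672 / 2 = 336
Full cycle length = 336

Answer: 336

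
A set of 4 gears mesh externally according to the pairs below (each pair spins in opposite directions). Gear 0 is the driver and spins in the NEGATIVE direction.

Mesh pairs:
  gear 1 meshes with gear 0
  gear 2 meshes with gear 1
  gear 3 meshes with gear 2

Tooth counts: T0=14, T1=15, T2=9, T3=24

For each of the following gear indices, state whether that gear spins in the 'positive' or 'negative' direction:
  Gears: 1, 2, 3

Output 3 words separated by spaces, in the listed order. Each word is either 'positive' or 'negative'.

Answer: positive negative positive

Derivation:
Gear 0 (driver): negative (depth 0)
  gear 1: meshes with gear 0 -> depth 1 -> positive (opposite of gear 0)
  gear 2: meshes with gear 1 -> depth 2 -> negative (opposite of gear 1)
  gear 3: meshes with gear 2 -> depth 3 -> positive (opposite of gear 2)
Queried indices 1, 2, 3 -> positive, negative, positive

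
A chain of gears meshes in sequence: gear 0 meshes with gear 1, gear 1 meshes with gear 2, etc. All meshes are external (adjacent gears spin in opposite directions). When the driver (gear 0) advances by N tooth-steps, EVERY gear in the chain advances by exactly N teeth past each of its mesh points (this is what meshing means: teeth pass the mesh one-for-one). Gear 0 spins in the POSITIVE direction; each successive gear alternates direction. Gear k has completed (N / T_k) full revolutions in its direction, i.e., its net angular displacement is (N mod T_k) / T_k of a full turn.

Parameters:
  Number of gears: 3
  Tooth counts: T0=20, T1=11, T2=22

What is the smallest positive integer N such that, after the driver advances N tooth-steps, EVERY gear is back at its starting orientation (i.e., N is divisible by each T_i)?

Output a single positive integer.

Answer: 220

Derivation:
Gear k returns to start when N is a multiple of T_k.
All gears at start simultaneously when N is a common multiple of [20, 11, 22]; the smallest such N is lcm(20, 11, 22).
Start: lcm = T0 = 20
Fold in T1=11: gcd(20, 11) = 1; lcm(20, 11) = 20 * 11 / 1 = 220 / 1 = 220
Fold in T2=22: gcd(220, 22) = 22; lcm(220, 22) = 220 * 22 / 22 = 4840 / 22 = 220
Full cycle length = 220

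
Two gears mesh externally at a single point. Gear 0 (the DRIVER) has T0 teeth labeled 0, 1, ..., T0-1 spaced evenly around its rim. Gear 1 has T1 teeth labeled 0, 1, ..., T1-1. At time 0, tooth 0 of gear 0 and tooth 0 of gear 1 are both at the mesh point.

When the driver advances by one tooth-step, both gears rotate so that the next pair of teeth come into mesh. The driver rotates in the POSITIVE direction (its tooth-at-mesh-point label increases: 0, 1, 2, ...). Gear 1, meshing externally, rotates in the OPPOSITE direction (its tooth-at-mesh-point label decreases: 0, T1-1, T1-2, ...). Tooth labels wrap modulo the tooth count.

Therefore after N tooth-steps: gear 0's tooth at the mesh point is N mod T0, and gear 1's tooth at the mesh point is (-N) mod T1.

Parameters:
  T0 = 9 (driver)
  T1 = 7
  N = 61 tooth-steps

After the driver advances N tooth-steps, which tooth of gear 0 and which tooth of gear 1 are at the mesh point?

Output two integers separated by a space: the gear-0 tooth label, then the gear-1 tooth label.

Gear 0 (driver, T0=9): tooth at mesh = N mod T0
  61 = 6 * 9 + 7, so 61 mod 9 = 7
  gear 0 tooth = 7
Gear 1 (driven, T1=7): tooth at mesh = (-N) mod T1
  61 = 8 * 7 + 5, so 61 mod 7 = 5
  (-61) mod 7 = (-5) mod 7 = 7 - 5 = 2
Mesh after 61 steps: gear-0 tooth 7 meets gear-1 tooth 2

Answer: 7 2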